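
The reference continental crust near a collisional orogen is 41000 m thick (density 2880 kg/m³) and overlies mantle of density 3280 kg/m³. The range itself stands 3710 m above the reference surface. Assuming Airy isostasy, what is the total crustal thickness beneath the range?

Root depth r = h ρ_c / (ρ_m − ρ_c) = 3710 m × 2880 / 400 = 26710 m.
Total thickness = T + h + r = 41000 m + 3710 m + 26710 m = 71400 m.

71400 m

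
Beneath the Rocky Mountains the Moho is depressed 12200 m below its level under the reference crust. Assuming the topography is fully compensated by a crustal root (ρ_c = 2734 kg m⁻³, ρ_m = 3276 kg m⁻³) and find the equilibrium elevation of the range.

Equating mass per unit area of the two columns: ρ_c h = (ρ_m − ρ_c) r.
h = r (ρ_m − ρ_c) / ρ_c = 12200 m × (3276 − 2734) / 2734 = 2420 m.

2420 m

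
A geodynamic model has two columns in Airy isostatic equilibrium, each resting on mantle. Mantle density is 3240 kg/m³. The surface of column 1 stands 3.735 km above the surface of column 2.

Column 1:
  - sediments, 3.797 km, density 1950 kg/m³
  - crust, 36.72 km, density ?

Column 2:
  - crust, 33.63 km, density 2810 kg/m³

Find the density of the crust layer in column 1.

2650 kg/m³

Take the compensation level at the base of the deeper column (depth z_c below the surface of column 1) and equate Σ ρ_i t_i down to z_c; mantle fills any gap and the z_c terms cancel.
Column 1: 3.797×1950 + 36.72×ρ + (z_c − 40.517)×3240
Column 2: 3.735×0 + 33.63×2810 + (z_c − 3.735 − 33.63)×3240
The z_c×3240 term appears on both sides and cancels. Collect the known terms of each column as K = Σ(ρt)_known − 3240 × (depth of known layers): K_1 = 7404.15 − 3240×40.517 = −123870.93; K_2 = 94500.3 − 3240×(3.735 + 33.63) = −26562.3.
Balance: K_1 + 36.72×ρ = K_2, so ρ = (K_2 − K_1)/36.72 = 97308.6/36.72 = 2650 kg/m³.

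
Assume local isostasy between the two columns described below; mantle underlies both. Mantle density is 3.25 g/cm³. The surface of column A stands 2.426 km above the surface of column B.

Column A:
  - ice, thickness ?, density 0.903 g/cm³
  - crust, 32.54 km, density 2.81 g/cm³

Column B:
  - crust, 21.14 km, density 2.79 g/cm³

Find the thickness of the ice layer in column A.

1.4 km

Take the compensation level at the base of the deeper column (depth z_c below the surface of column A) and equate Σ ρ_i t_i down to z_c; mantle fills any gap and the z_c terms cancel.
Column A: x×0.903 + 32.54×2.81 + (z_c − 32.54 − x)×3.25
Column B: 2.426×0 + 21.14×2.79 + (z_c − 2.426 − 21.14)×3.25
The z_c×3.25 term appears on both sides and cancels. Collect the known terms of each column as K = Σ(ρt)_known − 3.25 × (depth of known layers): K_A = 91.4374 − 3.25×32.54 = −14.3176; K_B = 58.9806 − 3.25×(2.426 + 21.14) = −17.6089.
Balance: K_A − x×(3.25 − 0.903) = K_B, so x = (K_A − K_B)/(3.25 − 0.903) = 3.2913/2.347 = 1.4 km.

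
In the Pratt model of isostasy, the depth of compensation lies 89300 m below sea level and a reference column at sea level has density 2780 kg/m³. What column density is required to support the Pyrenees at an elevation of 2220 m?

Pratt balance: ρ_ref D = ρ (D + h).
ρ = ρ_ref D/(D + h) = 2780 × 89300 m/(89300 m + 2220 m) = 2710 kg/m³.

2710 kg/m³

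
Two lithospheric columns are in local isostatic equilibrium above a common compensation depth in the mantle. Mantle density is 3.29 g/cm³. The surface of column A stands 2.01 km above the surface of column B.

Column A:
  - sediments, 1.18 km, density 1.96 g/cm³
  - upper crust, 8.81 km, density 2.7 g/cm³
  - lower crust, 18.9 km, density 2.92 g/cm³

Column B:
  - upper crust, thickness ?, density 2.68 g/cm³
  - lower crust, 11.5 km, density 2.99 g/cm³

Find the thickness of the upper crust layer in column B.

Take the compensation level at the base of the deeper column (depth z_c below the surface of column A) and equate Σ ρ_i t_i down to z_c; mantle fills any gap and the z_c terms cancel.
Column A: 1.18×1.96 + 8.81×2.7 + 18.9×2.92 + (z_c − 28.89)×3.29
Column B: 2.01×0 + x×2.68 + 11.5×2.99 + (z_c − 2.01 − 11.5 − x)×3.29
The z_c×3.29 term appears on both sides and cancels. Collect the known terms of each column as K = Σ(ρt)_known − 3.29 × (depth of known layers): K_A = 81.2878 − 3.29×28.89 = −13.7603; K_B = 34.385 − 3.29×(2.01 + 11.5) = −10.0629.
Balance: K_A = K_B − x×(3.29 − 2.68), so x = (K_B − K_A)/(3.29 − 2.68) = 3.6974/0.61 = 6.06 km.

6.06 km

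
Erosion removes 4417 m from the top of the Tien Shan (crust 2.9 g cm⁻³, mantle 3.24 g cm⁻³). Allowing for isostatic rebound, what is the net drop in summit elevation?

Rebound u = e ρ_c/ρ_m = 4417 m × 2.9/3.24 = 3953 m.
Net surface drop = e − u = 4417 m − 3953 m = e (ρ_m − ρ_c)/ρ_m = 464 m.

464 m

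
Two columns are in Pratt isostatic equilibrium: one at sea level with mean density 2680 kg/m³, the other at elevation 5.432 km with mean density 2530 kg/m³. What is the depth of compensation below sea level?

91.6 km

ρ_ref D = ρ (D + h) → D (ρ_ref − ρ) = ρ h.
D = ρ h/(ρ_ref − ρ) = 2530 × 5.432 km/(2680 − 2530) = 91.6 km.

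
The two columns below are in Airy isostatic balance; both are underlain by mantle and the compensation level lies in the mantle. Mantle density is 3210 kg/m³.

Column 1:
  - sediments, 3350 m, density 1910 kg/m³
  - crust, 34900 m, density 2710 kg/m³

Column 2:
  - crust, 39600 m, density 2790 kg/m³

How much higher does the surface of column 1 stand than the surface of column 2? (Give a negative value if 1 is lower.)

1610 m

For any compensation level in the mantle, the mantle terms cancel and isostasy reduces to e = (Σt_1 − Σt_2) − (Σ(ρt)_1 − Σ(ρt)_2) / ρ_m.
Σt_1 = 38250 m; Σt_2 = 39600 m; Σ(ρt)_1 = 100977500; Σ(ρt)_2 = 110484000 (in m·kg/m³).
e = (38250 − 39600) − (100977500 − 110484000) / 3210 = 1610 m.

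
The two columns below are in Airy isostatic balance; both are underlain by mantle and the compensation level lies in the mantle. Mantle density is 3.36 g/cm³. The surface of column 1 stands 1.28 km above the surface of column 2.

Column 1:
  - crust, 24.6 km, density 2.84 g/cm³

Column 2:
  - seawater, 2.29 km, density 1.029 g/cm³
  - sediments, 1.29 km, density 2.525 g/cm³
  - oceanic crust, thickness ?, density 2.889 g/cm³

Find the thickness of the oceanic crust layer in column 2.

Take the compensation level at the base of the deeper column (depth z_c below the surface of column 1) and equate Σ ρ_i t_i down to z_c; mantle fills any gap and the z_c terms cancel.
Column 1: 24.6×2.84 + (z_c − 24.6)×3.36
Column 2: 1.28×0 + 2.29×1.029 + 1.29×2.525 + x×2.889 + (z_c − 1.28 − 3.58 − x)×3.36
The z_c×3.36 term appears on both sides and cancels. Collect the known terms of each column as K = Σ(ρt)_known − 3.36 × (depth of known layers): K_1 = 69.864 − 3.36×24.6 = −12.792; K_2 = 5.61366 − 3.36×(1.28 + 3.58) = −10.71594.
Balance: K_1 = K_2 − x×(3.36 − 2.889), so x = (K_2 − K_1)/(3.36 − 2.889) = 2.07606/0.471 = 4.41 km.

4.41 km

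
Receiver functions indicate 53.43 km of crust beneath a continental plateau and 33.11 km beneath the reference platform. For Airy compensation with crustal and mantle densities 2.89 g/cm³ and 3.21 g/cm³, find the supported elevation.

Excess crust Δ = 53.43 km − 33.11 km = 20.32 km, split between elevation h and root r with h + r = Δ.
Airy balance ρ_c h = (ρ_m − ρ_c) r gives r = h ρ_c/(ρ_m − ρ_c), so h (1 + ρ_c/(ρ_m − ρ_c)) = Δ, i.e. h = Δ (ρ_m − ρ_c)/ρ_m.
h = 20.32 km × 0.32/3.21 = 2.03 km.

2.03 km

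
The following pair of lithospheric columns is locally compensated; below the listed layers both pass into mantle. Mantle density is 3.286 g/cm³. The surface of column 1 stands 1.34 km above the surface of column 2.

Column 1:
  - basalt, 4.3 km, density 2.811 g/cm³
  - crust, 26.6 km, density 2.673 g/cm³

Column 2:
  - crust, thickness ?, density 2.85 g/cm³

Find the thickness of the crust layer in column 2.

32 km

Take the compensation level at the base of the deeper column (depth z_c below the surface of column 1) and equate Σ ρ_i t_i down to z_c; mantle fills any gap and the z_c terms cancel.
Column 1: 4.3×2.811 + 26.6×2.673 + (z_c − 30.9)×3.286
Column 2: 1.34×0 + x×2.85 + (z_c − 1.34 − 0 − x)×3.286
The z_c×3.286 term appears on both sides and cancels. Collect the known terms of each column as K = Σ(ρt)_known − 3.286 × (depth of known layers): K_1 = 83.1891 − 3.286×30.9 = −18.3483; K_2 = 0 − 3.286×(1.34 + 0) = −4.40324.
Balance: K_1 = K_2 − x×(3.286 − 2.85), so x = (K_2 − K_1)/(3.286 − 2.85) = 13.9451/0.436 = 32 km.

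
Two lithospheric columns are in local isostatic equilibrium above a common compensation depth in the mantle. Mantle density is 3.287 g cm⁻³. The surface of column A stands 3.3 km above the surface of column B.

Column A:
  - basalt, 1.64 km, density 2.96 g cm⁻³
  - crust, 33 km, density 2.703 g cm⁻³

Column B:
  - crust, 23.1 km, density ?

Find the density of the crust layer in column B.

Take the compensation level at the base of the deeper column (depth z_c below the surface of column A) and equate Σ ρ_i t_i down to z_c; mantle fills any gap and the z_c terms cancel.
Column A: 1.64×2.96 + 33×2.703 + (z_c − 34.64)×3.287
Column B: 3.3×0 + 23.1×ρ + (z_c − 3.3 − 23.1)×3.287
The z_c×3.287 term appears on both sides and cancels. Collect the known terms of each column as K = Σ(ρt)_known − 3.287 × (depth of known layers): K_A = 94.0534 − 3.287×34.64 = −19.80828; K_B = 0 − 3.287×(3.3 + 23.1) = −86.7768.
Balance: K_A = K_B + 23.1×ρ, so ρ = (K_A − K_B)/23.1 = 66.9685/23.1 = 2.9 g cm⁻³.

2.9 g cm⁻³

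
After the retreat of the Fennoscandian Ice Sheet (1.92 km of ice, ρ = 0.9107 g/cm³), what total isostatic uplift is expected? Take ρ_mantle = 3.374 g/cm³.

Removing the load lets mantle flow back in; uplift u satisfies ρ_ice t = ρ_m u.
u = t ρ_ice/ρ_m = 1.92 km × 0.9107/3.374 = 0.518 km.

0.518 km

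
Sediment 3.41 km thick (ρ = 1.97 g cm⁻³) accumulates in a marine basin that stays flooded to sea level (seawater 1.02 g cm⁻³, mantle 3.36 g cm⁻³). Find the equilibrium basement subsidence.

Submarine loading: the sediment displaces seawater, and the subsidence is in turn flooded, so s (ρ_m − ρ_w) = t (ρ_sed − ρ_w).
s = 3.41 km × (1.97 − 1.02) / (3.36 − 1.02) = 1.38 km.

1.38 km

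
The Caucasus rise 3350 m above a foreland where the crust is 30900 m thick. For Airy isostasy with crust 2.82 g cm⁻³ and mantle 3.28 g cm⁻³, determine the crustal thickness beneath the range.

Root depth r = h ρ_c / (ρ_m − ρ_c) = 3350 m × 2.82 / 0.46 = 20540 m.
Total thickness = T + h + r = 30900 m + 3350 m + 20540 m = 54800 m.

54800 m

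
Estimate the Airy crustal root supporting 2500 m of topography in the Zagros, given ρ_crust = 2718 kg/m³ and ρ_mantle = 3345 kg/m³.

Balancing pressure at the compensation depth: the weight of the topography is balanced by the buoyancy of the root, ρ_c h = (ρ_m − ρ_c) r.
r = h · ρ_c / (ρ_m − ρ_c) = 2500 m × 2718 / (3345 − 2718) = 10800 m.

10800 m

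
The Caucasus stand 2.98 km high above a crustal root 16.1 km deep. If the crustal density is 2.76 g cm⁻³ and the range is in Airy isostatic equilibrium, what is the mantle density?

3.27 g cm⁻³

Airy balance: ρ_c h = (ρ_m − ρ_c) r → ρ_m = ρ_c (1 + h/r).
ρ_m = 2.76 × (1 + 2.98 km/16.1 km) = 3.27 g cm⁻³.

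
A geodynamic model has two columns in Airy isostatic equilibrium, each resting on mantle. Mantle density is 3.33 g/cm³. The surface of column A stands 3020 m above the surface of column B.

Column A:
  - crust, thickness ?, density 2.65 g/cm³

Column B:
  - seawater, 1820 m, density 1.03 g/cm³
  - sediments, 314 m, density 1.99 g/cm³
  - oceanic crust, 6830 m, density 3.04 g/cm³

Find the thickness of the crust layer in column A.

Take the compensation level at the base of the deeper column (depth z_c below the surface of column A) and equate Σ ρ_i t_i down to z_c; mantle fills any gap and the z_c terms cancel.
Column A: x×2.65 + (z_c − 0 − x)×3.33
Column B: 3020×0 + 1820×1.03 + 314×1.99 + 6830×3.04 + (z_c − 3020 − 8964)×3.33
The z_c×3.33 term appears on both sides and cancels. Collect the known terms of each column as K = Σ(ρt)_known − 3.33 × (depth of known layers): K_A = 0 − 3.33×0 = 0; K_B = 23262.66 − 3.33×(3020 + 8964) = −16644.06.
Balance: K_A − x×(3.33 − 2.65) = K_B, so x = (K_A − K_B)/(3.33 − 2.65) = 16644.1/0.68 = 24500 m.

24500 m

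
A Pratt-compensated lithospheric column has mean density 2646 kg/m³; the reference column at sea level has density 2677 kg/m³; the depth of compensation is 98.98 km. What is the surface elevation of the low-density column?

1.16 km

ρ_ref D = ρ (D + h) → h = D (ρ_ref − ρ)/ρ.
h = 98.98 km × (2677 − 2646)/2646 = 1.16 km.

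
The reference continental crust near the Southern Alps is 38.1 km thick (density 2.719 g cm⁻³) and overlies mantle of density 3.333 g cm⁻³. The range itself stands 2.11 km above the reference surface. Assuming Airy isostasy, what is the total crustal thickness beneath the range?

49.6 km

Root depth r = h ρ_c / (ρ_m − ρ_c) = 2.11 km × 2.719 / 0.614 = 9.344 km.
Total thickness = T + h + r = 38.1 km + 2.11 km + 9.344 km = 49.6 km.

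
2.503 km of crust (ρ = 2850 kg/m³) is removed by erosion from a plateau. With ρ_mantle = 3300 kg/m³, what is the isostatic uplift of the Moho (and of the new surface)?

2.16 km

Unloading: uplift u = e ρ_c/ρ_m = 2.503 km × 2850/3300 = 2.16 km.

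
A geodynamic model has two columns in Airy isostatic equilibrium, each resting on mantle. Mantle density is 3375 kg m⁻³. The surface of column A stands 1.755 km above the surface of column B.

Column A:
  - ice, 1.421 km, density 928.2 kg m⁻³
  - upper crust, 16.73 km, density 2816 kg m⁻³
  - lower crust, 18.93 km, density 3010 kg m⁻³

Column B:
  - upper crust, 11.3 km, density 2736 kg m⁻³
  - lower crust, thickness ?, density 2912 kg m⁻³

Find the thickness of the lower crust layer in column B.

Take the compensation level at the base of the deeper column (depth z_c below the surface of column A) and equate Σ ρ_i t_i down to z_c; mantle fills any gap and the z_c terms cancel.
Column A: 1.421×928.2 + 16.73×2816 + 18.93×3010 + (z_c − 37.081)×3375
Column B: 1.755×0 + 11.3×2736 + x×2912 + (z_c − 1.755 − 11.3 − x)×3375
The z_c×3375 term appears on both sides and cancels. Collect the known terms of each column as K = Σ(ρt)_known − 3375 × (depth of known layers): K_A = 105409.952 − 3375×37.081 = −19738.4228; K_B = 30916.8 − 3375×(1.755 + 11.3) = −13143.825.
Balance: K_A = K_B − x×(3375 − 2912), so x = (K_B − K_A)/(3375 − 2912) = 6594.6/463 = 14.2 km.

14.2 km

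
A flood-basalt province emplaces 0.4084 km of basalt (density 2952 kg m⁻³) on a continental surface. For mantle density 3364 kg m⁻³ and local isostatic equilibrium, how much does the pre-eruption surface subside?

Subaerial loading: s = t ρ_load / ρ_m.
s = 0.4084 km × 2952/3364 = 0.358 km.

0.358 km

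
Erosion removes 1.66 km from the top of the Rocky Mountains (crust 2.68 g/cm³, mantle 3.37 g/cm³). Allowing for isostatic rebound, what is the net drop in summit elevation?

0.34 km

Rebound u = e ρ_c/ρ_m = 1.66 km × 2.68/3.37 = 1.32 km.
Net surface drop = e − u = 1.66 km − 1.32 km = e (ρ_m − ρ_c)/ρ_m = 0.34 km.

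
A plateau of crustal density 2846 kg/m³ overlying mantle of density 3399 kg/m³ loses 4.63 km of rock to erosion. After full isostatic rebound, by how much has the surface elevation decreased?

Rebound u = e ρ_c/ρ_m = 4.63 km × 2846/3399 = 3.877 km.
Net surface drop = e − u = 4.63 km − 3.877 km = e (ρ_m − ρ_c)/ρ_m = 0.753 km.

0.753 km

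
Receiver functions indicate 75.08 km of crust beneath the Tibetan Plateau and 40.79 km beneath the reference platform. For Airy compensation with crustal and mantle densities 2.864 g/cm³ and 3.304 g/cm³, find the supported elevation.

4.57 km

Excess crust Δ = 75.08 km − 40.79 km = 34.29 km, split between elevation h and root r with h + r = Δ.
Airy balance ρ_c h = (ρ_m − ρ_c) r gives r = h ρ_c/(ρ_m − ρ_c), so h (1 + ρ_c/(ρ_m − ρ_c)) = Δ, i.e. h = Δ (ρ_m − ρ_c)/ρ_m.
h = 34.29 km × 0.44/3.304 = 4.57 km.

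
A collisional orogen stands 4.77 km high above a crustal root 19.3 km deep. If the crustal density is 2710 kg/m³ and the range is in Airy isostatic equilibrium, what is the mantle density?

Airy balance: ρ_c h = (ρ_m − ρ_c) r → ρ_m = ρ_c (1 + h/r).
ρ_m = 2710 × (1 + 4.77 km/19.3 km) = 3380 kg/m³.

3380 kg/m³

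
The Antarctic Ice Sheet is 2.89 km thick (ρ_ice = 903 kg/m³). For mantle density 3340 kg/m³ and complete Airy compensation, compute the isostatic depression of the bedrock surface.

In Airy isostatic equilibrium: the ice load ρ_ice t is balanced by mantle displaced below, ρ_m s.
s = t ρ_ice / ρ_m = 2.89 km × 903/3340 = 0.781 km.

0.781 km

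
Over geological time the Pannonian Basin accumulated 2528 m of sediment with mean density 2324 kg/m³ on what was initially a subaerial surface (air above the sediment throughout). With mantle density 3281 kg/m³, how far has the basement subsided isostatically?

1790 m

Subaerial load: s = t ρ_sed / ρ_m = 2528 m × 2324/3281 = 1790 m.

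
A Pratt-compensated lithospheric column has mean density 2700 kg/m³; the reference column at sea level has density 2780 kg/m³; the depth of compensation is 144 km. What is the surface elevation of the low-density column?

ρ_ref D = ρ (D + h) → h = D (ρ_ref − ρ)/ρ.
h = 144 km × (2780 − 2700)/2700 = 4.27 km.

4.27 km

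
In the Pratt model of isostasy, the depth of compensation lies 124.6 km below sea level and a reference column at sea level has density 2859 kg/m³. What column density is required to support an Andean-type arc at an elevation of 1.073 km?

Pratt balance: ρ_ref D = ρ (D + h).
ρ = ρ_ref D/(D + h) = 2859 × 124.6 km/(124.6 km + 1.073 km) = 2830 kg/m³.

2830 kg/m³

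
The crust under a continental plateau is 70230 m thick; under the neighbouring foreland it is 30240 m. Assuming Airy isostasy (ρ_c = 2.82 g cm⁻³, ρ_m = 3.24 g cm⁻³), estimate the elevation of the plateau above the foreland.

Excess crust Δ = 70230 m − 30240 m = 39990 m, split between elevation h and root r with h + r = Δ.
Airy balance ρ_c h = (ρ_m − ρ_c) r gives r = h ρ_c/(ρ_m − ρ_c), so h (1 + ρ_c/(ρ_m − ρ_c)) = Δ, i.e. h = Δ (ρ_m − ρ_c)/ρ_m.
h = 39990 m × 0.42/3.24 = 5180 m.

5180 m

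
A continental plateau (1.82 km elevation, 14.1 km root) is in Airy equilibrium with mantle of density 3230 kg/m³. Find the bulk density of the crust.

ρ_c h = (ρ_m − ρ_c) r → ρ_c (h + r) = ρ_m r → ρ_c = ρ_m r / (h + r).
ρ_c = 3230 × 14.1 km / (1.82 km + 14.1 km) = 2860 kg/m³.

2860 kg/m³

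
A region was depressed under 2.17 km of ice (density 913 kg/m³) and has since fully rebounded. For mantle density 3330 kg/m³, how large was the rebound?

Removing the load lets mantle flow back in; uplift u satisfies ρ_ice t = ρ_m u.
u = t ρ_ice/ρ_m = 2.17 km × 913/3330 = 0.595 km.

0.595 km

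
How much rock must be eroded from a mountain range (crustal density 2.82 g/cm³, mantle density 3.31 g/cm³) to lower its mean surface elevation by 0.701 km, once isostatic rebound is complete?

Net drop Δ = e − u = e − e ρ_c/ρ_m = e (ρ_m − ρ_c)/ρ_m.
e = Δ ρ_m/(ρ_m − ρ_c) = 0.701 km × 3.31/0.49 = 4.74 km.

4.74 km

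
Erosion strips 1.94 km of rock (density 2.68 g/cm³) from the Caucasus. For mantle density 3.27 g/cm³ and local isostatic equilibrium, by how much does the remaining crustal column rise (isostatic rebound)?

Unloading: uplift u = e ρ_c/ρ_m = 1.94 km × 2.68/3.27 = 1.59 km.

1.59 km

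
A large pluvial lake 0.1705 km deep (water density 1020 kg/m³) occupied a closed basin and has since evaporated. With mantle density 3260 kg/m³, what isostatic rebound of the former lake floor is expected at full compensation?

0.0533 km

u = d ρ_w/ρ_m = 0.1705 km × 1020/3260 = 0.0533 km.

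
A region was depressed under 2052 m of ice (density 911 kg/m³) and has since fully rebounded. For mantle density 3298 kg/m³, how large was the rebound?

567 m

Removing the load lets mantle flow back in; uplift u satisfies ρ_ice t = ρ_m u.
u = t ρ_ice/ρ_m = 2052 m × 911/3298 = 567 m.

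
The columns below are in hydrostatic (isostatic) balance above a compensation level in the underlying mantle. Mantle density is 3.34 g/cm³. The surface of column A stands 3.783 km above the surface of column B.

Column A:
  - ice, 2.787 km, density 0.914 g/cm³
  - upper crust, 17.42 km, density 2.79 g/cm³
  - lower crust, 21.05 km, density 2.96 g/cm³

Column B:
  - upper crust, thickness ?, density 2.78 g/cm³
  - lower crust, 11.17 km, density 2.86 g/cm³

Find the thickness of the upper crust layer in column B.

11.3 km

Take the compensation level at the base of the deeper column (depth z_c below the surface of column A) and equate Σ ρ_i t_i down to z_c; mantle fills any gap and the z_c terms cancel.
Column A: 2.787×0.914 + 17.42×2.79 + 21.05×2.96 + (z_c − 41.257)×3.34
Column B: 3.783×0 + x×2.78 + 11.17×2.86 + (z_c − 3.783 − 11.17 − x)×3.34
The z_c×3.34 term appears on both sides and cancels. Collect the known terms of each column as K = Σ(ρt)_known − 3.34 × (depth of known layers): K_A = 113.457118 − 3.34×41.257 = −24.341262; K_B = 31.9462 − 3.34×(3.783 + 11.17) = −17.99682.
Balance: K_A = K_B − x×(3.34 − 2.78), so x = (K_B − K_A)/(3.34 − 2.78) = 6.34444/0.56 = 11.3 km.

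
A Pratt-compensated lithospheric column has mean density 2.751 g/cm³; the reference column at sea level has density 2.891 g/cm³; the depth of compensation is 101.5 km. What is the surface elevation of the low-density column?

ρ_ref D = ρ (D + h) → h = D (ρ_ref − ρ)/ρ.
h = 101.5 km × (2.891 − 2.751)/2.751 = 5.17 km.

5.17 km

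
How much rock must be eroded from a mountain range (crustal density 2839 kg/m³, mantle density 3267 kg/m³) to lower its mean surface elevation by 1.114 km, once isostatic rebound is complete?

Net drop Δ = e − u = e − e ρ_c/ρ_m = e (ρ_m − ρ_c)/ρ_m.
e = Δ ρ_m/(ρ_m − ρ_c) = 1.114 km × 3267/428 = 8.5 km.

8.5 km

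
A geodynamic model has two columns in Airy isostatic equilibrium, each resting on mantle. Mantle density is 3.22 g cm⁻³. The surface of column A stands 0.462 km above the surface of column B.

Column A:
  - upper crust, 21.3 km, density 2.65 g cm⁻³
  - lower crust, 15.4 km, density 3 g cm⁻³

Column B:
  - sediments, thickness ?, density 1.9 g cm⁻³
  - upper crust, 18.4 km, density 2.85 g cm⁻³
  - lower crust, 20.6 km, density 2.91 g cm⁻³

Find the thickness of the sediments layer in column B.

Take the compensation level at the base of the deeper column (depth z_c below the surface of column A) and equate Σ ρ_i t_i down to z_c; mantle fills any gap and the z_c terms cancel.
Column A: 21.3×2.65 + 15.4×3 + (z_c − 36.7)×3.22
Column B: 0.462×0 + x×1.9 + 18.4×2.85 + 20.6×2.91 + (z_c − 0.462 − 39 − x)×3.22
The z_c×3.22 term appears on both sides and cancels. Collect the known terms of each column as K = Σ(ρt)_known − 3.22 × (depth of known layers): K_A = 102.645 − 3.22×36.7 = −15.529; K_B = 112.386 − 3.22×(0.462 + 39) = −14.68164.
Balance: K_A = K_B − x×(3.22 − 1.9), so x = (K_B − K_A)/(3.22 − 1.9) = 0.84736/1.32 = 0.642 km.

0.642 km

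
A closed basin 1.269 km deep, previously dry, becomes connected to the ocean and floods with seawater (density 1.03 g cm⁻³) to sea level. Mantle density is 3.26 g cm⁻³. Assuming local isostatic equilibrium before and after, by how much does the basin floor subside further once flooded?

After flooding the water column is d + s deep. Its weight must equal the weight of mantle displaced by the extra subsidence s: (d + s) ρ_w = s ρ_m.
s = d ρ_w / (ρ_m − ρ_w) = 1.269 km × 1.03/(3.26 − 1.03) = 0.586 km.

0.586 km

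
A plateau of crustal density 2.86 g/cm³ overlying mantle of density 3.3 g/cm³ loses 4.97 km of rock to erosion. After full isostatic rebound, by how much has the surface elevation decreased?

Rebound u = e ρ_c/ρ_m = 4.97 km × 2.86/3.3 = 4.307 km.
Net surface drop = e − u = 4.97 km − 4.307 km = e (ρ_m − ρ_c)/ρ_m = 0.663 km.

0.663 km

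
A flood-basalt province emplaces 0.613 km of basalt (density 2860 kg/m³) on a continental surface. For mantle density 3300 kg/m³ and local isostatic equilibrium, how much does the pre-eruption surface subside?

0.531 km

Subaerial loading: s = t ρ_load / ρ_m.
s = 0.613 km × 2860/3300 = 0.531 km.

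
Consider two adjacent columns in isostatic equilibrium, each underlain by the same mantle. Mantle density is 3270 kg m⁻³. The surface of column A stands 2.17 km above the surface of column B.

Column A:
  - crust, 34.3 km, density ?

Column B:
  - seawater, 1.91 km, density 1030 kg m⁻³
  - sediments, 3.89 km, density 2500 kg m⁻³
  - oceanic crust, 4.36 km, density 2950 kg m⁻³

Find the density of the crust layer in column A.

Take the compensation level at the base of the deeper column (depth z_c below the surface of column A) and equate Σ ρ_i t_i down to z_c; mantle fills any gap and the z_c terms cancel.
Column A: 34.3×ρ + (z_c − 34.3)×3270
Column B: 2.17×0 + 1.91×1030 + 3.89×2500 + 4.36×2950 + (z_c − 2.17 − 10.16)×3270
The z_c×3270 term appears on both sides and cancels. Collect the known terms of each column as K = Σ(ρt)_known − 3270 × (depth of known layers): K_A = 0 − 3270×34.3 = −112161; K_B = 24554.3 − 3270×(2.17 + 10.16) = −15764.8.
Balance: K_A + 34.3×ρ = K_B, so ρ = (K_B − K_A)/34.3 = 96396.2/34.3 = 2810 kg m⁻³.

2810 kg m⁻³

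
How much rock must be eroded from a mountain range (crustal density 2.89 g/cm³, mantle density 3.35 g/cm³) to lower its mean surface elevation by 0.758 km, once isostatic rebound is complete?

5.52 km

Net drop Δ = e − u = e − e ρ_c/ρ_m = e (ρ_m − ρ_c)/ρ_m.
e = Δ ρ_m/(ρ_m − ρ_c) = 0.758 km × 3.35/0.46 = 5.52 km.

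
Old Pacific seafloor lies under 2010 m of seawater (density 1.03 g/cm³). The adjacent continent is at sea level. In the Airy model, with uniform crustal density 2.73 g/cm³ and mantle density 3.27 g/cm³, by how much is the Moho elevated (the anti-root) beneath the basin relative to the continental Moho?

6330 m

Isostatic balance requires: replacing crust with seawater at the top is compensated by replacing crust with mantle at the base: d (ρ_c − ρ_w) = a (ρ_m − ρ_c).
a = d (ρ_c − ρ_w)/(ρ_m − ρ_c) = 2010 m × 1.7/0.54 = 6330 m.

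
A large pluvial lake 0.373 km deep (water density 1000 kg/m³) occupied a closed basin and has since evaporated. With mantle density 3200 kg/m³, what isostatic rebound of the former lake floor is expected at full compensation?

0.117 km

u = d ρ_w/ρ_m = 0.373 km × 1000/3200 = 0.117 km.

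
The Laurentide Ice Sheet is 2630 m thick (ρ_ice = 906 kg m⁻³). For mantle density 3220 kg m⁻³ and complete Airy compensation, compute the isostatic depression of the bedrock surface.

By Archimedes' principle applied to the lithosphere: the ice load ρ_ice t is balanced by mantle displaced below, ρ_m s.
s = t ρ_ice / ρ_m = 2630 m × 906/3220 = 740 m.

740 m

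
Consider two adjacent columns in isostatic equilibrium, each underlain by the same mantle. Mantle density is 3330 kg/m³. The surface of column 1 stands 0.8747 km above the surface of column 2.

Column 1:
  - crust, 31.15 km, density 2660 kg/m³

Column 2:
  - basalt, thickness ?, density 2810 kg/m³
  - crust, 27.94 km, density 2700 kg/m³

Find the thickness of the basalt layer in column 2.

0.684 km

Take the compensation level at the base of the deeper column (depth z_c below the surface of column 1) and equate Σ ρ_i t_i down to z_c; mantle fills any gap and the z_c terms cancel.
Column 1: 31.15×2660 + (z_c − 31.15)×3330
Column 2: 0.8747×0 + x×2810 + 27.94×2700 + (z_c − 0.8747 − 27.94 − x)×3330
The z_c×3330 term appears on both sides and cancels. Collect the known terms of each column as K = Σ(ρt)_known − 3330 × (depth of known layers): K_1 = 82859 − 3330×31.15 = −20870.5; K_2 = 75438 − 3330×(0.8747 + 27.94) = −20514.951.
Balance: K_1 = K_2 − x×(3330 − 2810), so x = (K_2 − K_1)/(3330 − 2810) = 355.549/520 = 0.684 km.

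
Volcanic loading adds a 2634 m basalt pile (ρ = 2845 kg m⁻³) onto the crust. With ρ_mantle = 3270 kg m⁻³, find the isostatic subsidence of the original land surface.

Subaerial loading: s = t ρ_load / ρ_m.
s = 2634 m × 2845/3270 = 2290 m.

2290 m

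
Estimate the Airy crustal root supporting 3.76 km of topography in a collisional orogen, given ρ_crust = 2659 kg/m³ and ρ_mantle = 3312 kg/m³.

Equating mass per unit area of the two columns: the weight of the topography is balanced by the buoyancy of the root, ρ_c h = (ρ_m − ρ_c) r.
r = h · ρ_c / (ρ_m − ρ_c) = 3.76 km × 2659 / (3312 − 2659) = 15.3 km.

15.3 km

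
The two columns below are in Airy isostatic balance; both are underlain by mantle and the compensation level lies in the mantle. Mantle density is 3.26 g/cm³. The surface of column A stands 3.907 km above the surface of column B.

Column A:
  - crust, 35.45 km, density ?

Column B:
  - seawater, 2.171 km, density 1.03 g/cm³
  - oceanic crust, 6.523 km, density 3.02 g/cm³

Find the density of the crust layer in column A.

Take the compensation level at the base of the deeper column (depth z_c below the surface of column A) and equate Σ ρ_i t_i down to z_c; mantle fills any gap and the z_c terms cancel.
Column A: 35.45×ρ + (z_c − 35.45)×3.26
Column B: 3.907×0 + 2.171×1.03 + 6.523×3.02 + (z_c − 3.907 − 8.694)×3.26
The z_c×3.26 term appears on both sides and cancels. Collect the known terms of each column as K = Σ(ρt)_known − 3.26 × (depth of known layers): K_A = 0 − 3.26×35.45 = −115.567; K_B = 21.93559 − 3.26×(3.907 + 8.694) = −19.14367.
Balance: K_A + 35.45×ρ = K_B, so ρ = (K_B − K_A)/35.45 = 96.4233/35.45 = 2.72 g/cm³.

2.72 g/cm³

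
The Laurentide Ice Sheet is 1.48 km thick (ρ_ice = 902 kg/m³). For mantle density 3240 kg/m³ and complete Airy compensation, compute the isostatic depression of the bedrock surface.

0.412 km

Balancing pressure at the compensation depth: the ice load ρ_ice t is balanced by mantle displaced below, ρ_m s.
s = t ρ_ice / ρ_m = 1.48 km × 902/3240 = 0.412 km.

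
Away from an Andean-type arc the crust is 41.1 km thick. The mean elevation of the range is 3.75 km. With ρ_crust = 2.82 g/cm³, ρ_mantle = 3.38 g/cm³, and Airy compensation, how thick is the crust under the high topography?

Root depth r = h ρ_c / (ρ_m − ρ_c) = 3.75 km × 2.82 / 0.56 = 18.88 km.
Total thickness = T + h + r = 41.1 km + 3.75 km + 18.88 km = 63.7 km.

63.7 km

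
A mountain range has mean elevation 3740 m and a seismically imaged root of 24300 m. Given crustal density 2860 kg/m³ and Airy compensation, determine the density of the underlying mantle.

Airy balance: ρ_c h = (ρ_m − ρ_c) r → ρ_m = ρ_c (1 + h/r).
ρ_m = 2860 × (1 + 3740 m/24300 m) = 3300 kg/m³.

3300 kg/m³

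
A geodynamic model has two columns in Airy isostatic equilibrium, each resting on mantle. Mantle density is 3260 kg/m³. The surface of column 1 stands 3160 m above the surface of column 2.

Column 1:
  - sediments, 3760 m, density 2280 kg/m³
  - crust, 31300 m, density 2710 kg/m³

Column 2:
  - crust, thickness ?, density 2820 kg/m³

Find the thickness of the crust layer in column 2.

24100 m

Take the compensation level at the base of the deeper column (depth z_c below the surface of column 1) and equate Σ ρ_i t_i down to z_c; mantle fills any gap and the z_c terms cancel.
Column 1: 3760×2280 + 31300×2710 + (z_c − 35060)×3260
Column 2: 3160×0 + x×2820 + (z_c − 3160 − 0 − x)×3260
The z_c×3260 term appears on both sides and cancels. Collect the known terms of each column as K = Σ(ρt)_known − 3260 × (depth of known layers): K_1 = 93395800 − 3260×35060 = −20899800; K_2 = 0 − 3260×(3160 + 0) = −10301600.
Balance: K_1 = K_2 − x×(3260 − 2820), so x = (K_2 − K_1)/(3260 − 2820) = 10598200/440 = 24100 m.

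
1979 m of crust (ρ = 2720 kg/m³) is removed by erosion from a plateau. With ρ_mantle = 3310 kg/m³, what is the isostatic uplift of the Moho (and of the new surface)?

Unloading: uplift u = e ρ_c/ρ_m = 1979 m × 2720/3310 = 1630 m.

1630 m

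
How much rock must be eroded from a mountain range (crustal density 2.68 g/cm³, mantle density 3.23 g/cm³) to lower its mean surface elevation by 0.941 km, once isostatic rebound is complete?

Net drop Δ = e − u = e − e ρ_c/ρ_m = e (ρ_m − ρ_c)/ρ_m.
e = Δ ρ_m/(ρ_m − ρ_c) = 0.941 km × 3.23/0.55 = 5.53 km.

5.53 km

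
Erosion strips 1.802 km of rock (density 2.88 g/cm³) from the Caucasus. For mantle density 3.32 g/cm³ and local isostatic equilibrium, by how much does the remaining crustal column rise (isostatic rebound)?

1.56 km

Unloading: uplift u = e ρ_c/ρ_m = 1.802 km × 2.88/3.32 = 1.56 km.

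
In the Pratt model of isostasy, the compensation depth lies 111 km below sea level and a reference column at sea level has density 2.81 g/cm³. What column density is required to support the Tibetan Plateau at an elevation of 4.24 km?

Pratt balance: ρ_ref D = ρ (D + h).
ρ = ρ_ref D/(D + h) = 2.81 × 111 km/(111 km + 4.24 km) = 2.71 g/cm³.

2.71 g/cm³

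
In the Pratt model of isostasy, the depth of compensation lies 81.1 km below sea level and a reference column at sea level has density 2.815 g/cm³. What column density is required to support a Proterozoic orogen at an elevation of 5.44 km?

Pratt balance: ρ_ref D = ρ (D + h).
ρ = ρ_ref D/(D + h) = 2.815 × 81.1 km/(81.1 km + 5.44 km) = 2.64 g/cm³.

2.64 g/cm³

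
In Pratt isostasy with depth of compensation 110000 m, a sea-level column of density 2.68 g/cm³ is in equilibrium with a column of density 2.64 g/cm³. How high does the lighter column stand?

ρ_ref D = ρ (D + h) → h = D (ρ_ref − ρ)/ρ.
h = 110000 m × (2.68 − 2.64)/2.64 = 1670 m.

1670 m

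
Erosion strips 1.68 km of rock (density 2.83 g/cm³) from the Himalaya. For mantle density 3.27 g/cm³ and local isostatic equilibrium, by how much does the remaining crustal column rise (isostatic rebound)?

Unloading: uplift u = e ρ_c/ρ_m = 1.68 km × 2.83/3.27 = 1.45 km.

1.45 km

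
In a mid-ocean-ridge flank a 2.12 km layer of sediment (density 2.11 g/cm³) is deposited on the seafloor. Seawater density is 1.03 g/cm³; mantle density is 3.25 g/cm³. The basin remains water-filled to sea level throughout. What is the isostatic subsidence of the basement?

Submarine loading: the sediment displaces seawater, and the subsidence is in turn flooded, so s (ρ_m − ρ_w) = t (ρ_sed − ρ_w).
s = 2.12 km × (2.11 − 1.03) / (3.25 − 1.03) = 1.03 km.

1.03 km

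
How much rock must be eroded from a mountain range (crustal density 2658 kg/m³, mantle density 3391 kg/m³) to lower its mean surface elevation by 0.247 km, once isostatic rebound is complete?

Net drop Δ = e − u = e − e ρ_c/ρ_m = e (ρ_m − ρ_c)/ρ_m.
e = Δ ρ_m/(ρ_m − ρ_c) = 0.247 km × 3391/733 = 1.14 km.

1.14 km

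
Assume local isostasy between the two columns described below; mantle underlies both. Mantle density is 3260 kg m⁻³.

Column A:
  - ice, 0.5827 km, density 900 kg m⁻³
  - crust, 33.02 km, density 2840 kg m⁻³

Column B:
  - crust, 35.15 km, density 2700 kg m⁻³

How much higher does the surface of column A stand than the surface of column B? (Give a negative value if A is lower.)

For any compensation level in the mantle, the mantle terms cancel and isostasy reduces to e = (Σt_A − Σt_B) − (Σ(ρt)_A − Σ(ρt)_B) / ρ_m.
Σt_A = 33.6027 km; Σt_B = 35.15 km; Σ(ρt)_A = 94301.23; Σ(ρt)_B = 94905 (in km·kg m⁻³).
e = (33.6027 − 35.15) − (94301.23 − 94905) / 3260 = −1.36 km.

−1.36 km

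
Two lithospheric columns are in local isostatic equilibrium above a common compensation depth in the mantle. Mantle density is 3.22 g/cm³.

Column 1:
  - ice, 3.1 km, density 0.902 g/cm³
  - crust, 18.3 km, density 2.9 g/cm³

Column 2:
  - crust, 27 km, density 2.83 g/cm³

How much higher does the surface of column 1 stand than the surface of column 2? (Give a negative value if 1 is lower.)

For any compensation level in the mantle, the mantle terms cancel and isostasy reduces to e = (Σt_1 − Σt_2) − (Σ(ρt)_1 − Σ(ρt)_2) / ρ_m.
Σt_1 = 21.4 km; Σt_2 = 27 km; Σ(ρt)_1 = 55.8662; Σ(ρt)_2 = 76.41 (in km·g/cm³).
e = (21.4 − 27) − (55.8662 − 76.41) / 3.22 = 0.78 km.

0.78 km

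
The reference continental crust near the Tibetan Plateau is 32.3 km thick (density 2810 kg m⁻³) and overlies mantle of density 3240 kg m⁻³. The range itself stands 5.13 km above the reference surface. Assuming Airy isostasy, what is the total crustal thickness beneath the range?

Root depth r = h ρ_c / (ρ_m − ρ_c) = 5.13 km × 2810 / 430 = 33.52 km.
Total thickness = T + h + r = 32.3 km + 5.13 km + 33.52 km = 71 km.

71 km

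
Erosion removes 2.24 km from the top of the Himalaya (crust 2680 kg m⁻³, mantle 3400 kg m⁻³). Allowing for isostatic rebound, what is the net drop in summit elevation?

0.474 km

Rebound u = e ρ_c/ρ_m = 2.24 km × 2680/3400 = 1.766 km.
Net surface drop = e − u = 2.24 km − 1.766 km = e (ρ_m − ρ_c)/ρ_m = 0.474 km.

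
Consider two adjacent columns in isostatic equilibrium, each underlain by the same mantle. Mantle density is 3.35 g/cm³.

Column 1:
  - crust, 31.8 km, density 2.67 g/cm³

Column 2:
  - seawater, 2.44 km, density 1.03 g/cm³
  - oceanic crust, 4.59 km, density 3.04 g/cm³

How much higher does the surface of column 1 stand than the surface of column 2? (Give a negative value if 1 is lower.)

For any compensation level in the mantle, the mantle terms cancel and isostasy reduces to e = (Σt_1 − Σt_2) − (Σ(ρt)_1 − Σ(ρt)_2) / ρ_m.
Σt_1 = 31.8 km; Σt_2 = 7.03 km; Σ(ρt)_1 = 84.906; Σ(ρt)_2 = 16.4668 (in km·g/cm³).
e = (31.8 − 7.03) − (84.906 − 16.4668) / 3.35 = 4.34 km.

4.34 km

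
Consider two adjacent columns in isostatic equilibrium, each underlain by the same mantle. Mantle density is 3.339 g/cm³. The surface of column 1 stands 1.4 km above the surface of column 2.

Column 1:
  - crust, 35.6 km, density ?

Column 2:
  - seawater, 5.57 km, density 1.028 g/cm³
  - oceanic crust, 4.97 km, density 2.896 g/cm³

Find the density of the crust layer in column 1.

Take the compensation level at the base of the deeper column (depth z_c below the surface of column 1) and equate Σ ρ_i t_i down to z_c; mantle fills any gap and the z_c terms cancel.
Column 1: 35.6×ρ + (z_c − 35.6)×3.339
Column 2: 1.4×0 + 5.57×1.028 + 4.97×2.896 + (z_c − 1.4 − 10.54)×3.339
The z_c×3.339 term appears on both sides and cancels. Collect the known terms of each column as K = Σ(ρt)_known − 3.339 × (depth of known layers): K_1 = 0 − 3.339×35.6 = −118.8684; K_2 = 20.11908 − 3.339×(1.4 + 10.54) = −19.74858.
Balance: K_1 + 35.6×ρ = K_2, so ρ = (K_2 − K_1)/35.6 = 99.1198/35.6 = 2.78 g/cm³.

2.78 g/cm³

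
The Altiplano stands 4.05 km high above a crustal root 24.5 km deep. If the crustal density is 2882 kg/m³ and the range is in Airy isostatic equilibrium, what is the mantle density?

3360 kg/m³

Airy balance: ρ_c h = (ρ_m − ρ_c) r → ρ_m = ρ_c (1 + h/r).
ρ_m = 2882 × (1 + 4.05 km/24.5 km) = 3360 kg/m³.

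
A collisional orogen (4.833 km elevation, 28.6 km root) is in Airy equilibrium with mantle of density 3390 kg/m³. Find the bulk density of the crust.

ρ_c h = (ρ_m − ρ_c) r → ρ_c (h + r) = ρ_m r → ρ_c = ρ_m r / (h + r).
ρ_c = 3390 × 28.6 km / (4.833 km + 28.6 km) = 2900 kg/m³.

2900 kg/m³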